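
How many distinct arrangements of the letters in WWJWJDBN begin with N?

Fix N in the first position and arrange the remaining 7 letters.
Those 7 letters have J appearing twice and W appearing 3 times, giving (7)!/(3!·2!) = 420.

420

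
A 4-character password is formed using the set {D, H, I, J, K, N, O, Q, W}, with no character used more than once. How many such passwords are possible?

3024

Choose and order 4 of the 9 symbols: the first character has 9 options, the next 8, then 7, 6.
9 × 8 × 7 × 6 = 3024.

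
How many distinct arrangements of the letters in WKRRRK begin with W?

With the first slot taken by W, it remains to arrange the other 5 letters (KRRRK).
Those 5 letters have K appearing twice and R appearing 3 times, giving (5)!/(3!·2!) = 10.

10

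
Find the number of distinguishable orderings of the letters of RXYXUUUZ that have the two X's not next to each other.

Total arrangements of RXYXUUUZ: 8!/(3!·2!) = 3360.
Arrangements with the X's together: treat XX as one letter, giving (7)!/(3!) = 840.
Subtracting, 3360 − 840 = 2520 arrangements keep the X's apart.

2520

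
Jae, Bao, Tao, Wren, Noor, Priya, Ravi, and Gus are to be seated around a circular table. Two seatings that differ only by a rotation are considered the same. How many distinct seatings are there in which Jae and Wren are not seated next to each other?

3600

Without the restriction there are (7)! = 5040 seatings.
Those with Jae next to Wren: fuse the pair into one unit and seat 7 units around a circle — 2·(6)! = 1440.
Subtracting, 5040 − 1440 = 3600.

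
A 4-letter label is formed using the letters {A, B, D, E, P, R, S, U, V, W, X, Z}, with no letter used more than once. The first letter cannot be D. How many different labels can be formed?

10890

The first letter has 12−1 = 11 choices (anything except D).
The remaining 3 letters are filled from the other 11 symbols without repetition: 11 × 10 × 9 = 990.
Total: 11 × 990 = 10890.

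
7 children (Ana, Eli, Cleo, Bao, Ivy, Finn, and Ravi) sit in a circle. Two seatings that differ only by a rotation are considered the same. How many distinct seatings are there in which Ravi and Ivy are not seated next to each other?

Without the restriction there are (6)! = 720 seatings.
Seatings with Ravi beside Ivy: treat them as a block with 2 internal orders, giving 2 × (5)! = 240.
Subtracting, 720 − 240 = 480.

480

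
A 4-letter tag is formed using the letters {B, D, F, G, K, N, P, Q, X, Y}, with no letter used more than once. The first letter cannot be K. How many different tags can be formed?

The first letter has 10−1 = 9 choices (anything except K).
The remaining 3 letters are filled from the other 9 symbols without repetition: 9 × 8 × 7 = 504.
Total: 9 × 504 = 4536.

4536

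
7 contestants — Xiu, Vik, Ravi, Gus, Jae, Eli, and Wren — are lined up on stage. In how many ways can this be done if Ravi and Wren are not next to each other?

3600

Of the 7! = 5040 arrangements, those with Ravi and Wren adjacent number 2 × 6! = 1440 (treat the pair as a block with 2 internal orders).
Complementary counting: 5040 − 1440 = 3600.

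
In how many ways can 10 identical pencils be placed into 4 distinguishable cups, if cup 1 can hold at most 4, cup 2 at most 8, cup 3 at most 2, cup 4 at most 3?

Ignoring the caps, the number of non-negative solutions to x_1+…+x_4 = 10 is C(13,3) = 286.
Subtract solutions that violate a single cap (substitute x_i' = x_i − (cap_i+1)): x_1 ≥ 5 gives C(8,3) = 56; x_2 ≥ 9 gives C(4,3) = 4; x_3 ≥ 3 gives C(10,3) = 120; x_4 ≥ 4 gives C(9,3) = 84. Together 264.
Add back pairs where two caps are both exceeded: 0 + 10 + 4 + 0 + 0 + 20 = 34.
By inclusion–exclusion the count is 286 − 264 + 34 = 56.

56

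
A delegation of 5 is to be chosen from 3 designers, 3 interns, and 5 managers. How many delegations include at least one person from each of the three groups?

345

Unrestricted: C(11,5) = 462 ways to pick any 5 of the 11.
Subtract selections that omit an entire group: no designers → C(8,5) = 56; no interns → C(8,5) = 56; no managers → C(6,5) = 6.
Add back selections omitting two groups (i.e. drawn from a single group): C(3,5) + C(3,5) + C(5,5) = 1.
By inclusion–exclusion: 462 − 118 + 1 = 345.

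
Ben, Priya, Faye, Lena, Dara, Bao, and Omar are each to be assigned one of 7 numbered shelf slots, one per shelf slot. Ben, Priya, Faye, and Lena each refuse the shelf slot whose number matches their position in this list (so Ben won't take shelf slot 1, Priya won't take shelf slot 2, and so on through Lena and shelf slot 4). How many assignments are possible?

Let Aᵢ (for 1 ≤ i ≤ 4) be the placements that put person i in their forbidden shelf slot. Any j of these fix j positions, leaving (7−j)! ways to fill the rest, and there are C(4,j) ways to pick which j.
By inclusion–exclusion, the number of valid placements is Σ_{j=0}^{4} (−1)^j C(4,j)·(7−j)!.
Computing: 5040 − 2880 + 720 − 96 + 6 = 2790.

2790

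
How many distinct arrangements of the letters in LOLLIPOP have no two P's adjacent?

1260

There are 8!/(3!·2!·2!) = 1680 arrangements of LOLLIPOP in total.
Arrangements with the P's together: treat PP as one letter, giving (7)!/(3!·2!) = 420.
Subtracting, 1680 − 420 = 1260 arrangements keep the P's apart.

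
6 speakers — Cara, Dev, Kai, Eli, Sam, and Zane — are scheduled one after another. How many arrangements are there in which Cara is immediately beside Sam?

Treat {Cara, Sam} as a single unit. There are 5 units to order, and the pair itself can be ordered 2 ways.
That gives 2 × 5! = 2 × 120 = 240.

240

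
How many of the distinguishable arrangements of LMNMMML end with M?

60

With the last slot taken by M, it remains to arrange the other 6 letters (LNMMML).
Those 6 letters have L appearing twice and M appearing 3 times, giving (6)!/(3!·2!) = 60.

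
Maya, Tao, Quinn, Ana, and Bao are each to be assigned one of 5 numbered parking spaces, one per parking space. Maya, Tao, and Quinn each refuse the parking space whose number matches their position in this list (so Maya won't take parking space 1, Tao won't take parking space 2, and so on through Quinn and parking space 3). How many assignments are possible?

Let Aᵢ (for i ∈ {1, 2, 3}) be the placements that put person i in their forbidden parking space. Any j of these fix j positions, leaving (5−j)! ways to fill the rest, and there are C(3,j) ways to pick which j.
By inclusion–exclusion, the number of valid placements is Σ_{j=0}^{3} (−1)^j C(3,j)·(5−j)!.
Computing: 120 − 72 + 18 − 2 = 64.

64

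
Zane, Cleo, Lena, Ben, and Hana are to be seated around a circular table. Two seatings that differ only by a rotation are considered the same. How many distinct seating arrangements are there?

24

Around a circle, 5 distinct people have 5!/5 = (4)! = 24 rotationally distinct seatings.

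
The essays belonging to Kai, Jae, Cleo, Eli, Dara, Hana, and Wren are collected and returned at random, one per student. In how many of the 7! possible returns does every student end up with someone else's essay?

Count assignments avoiding every fixed point. For any j of the 7 students fixed to their own essay, the other 7−j can be arranged in (7−j)! ways.
By inclusion–exclusion this is Σ_{j=0}^{7} (−1)^j C(7,j)·(7−j)!.
Computing: 5040 − 5040 + 2520 − 840 + 210 − 42 + 7 − 1 = 1854.

1854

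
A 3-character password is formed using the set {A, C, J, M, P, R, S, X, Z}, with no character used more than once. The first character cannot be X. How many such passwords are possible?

448

The first character has 9−1 = 8 choices (anything except X).
The remaining 2 characters are filled from the other 8 symbols without repetition: 8 × 7 = 56.
Total: 8 × 56 = 448.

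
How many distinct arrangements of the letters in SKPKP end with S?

6

With the last slot taken by S, it remains to arrange the other 4 letters (KPKP).
Those 4 letters have K appearing twice and P appearing twice, giving (4)!/(2!·2!) = 6.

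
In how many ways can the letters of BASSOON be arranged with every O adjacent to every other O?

Treat the 2 copies of O as a single block. The multiset to arrange is then {OO, A, B, N, S, S}, 6 items in all.
That gives (6)!/(2!) = 360 arrangements.

360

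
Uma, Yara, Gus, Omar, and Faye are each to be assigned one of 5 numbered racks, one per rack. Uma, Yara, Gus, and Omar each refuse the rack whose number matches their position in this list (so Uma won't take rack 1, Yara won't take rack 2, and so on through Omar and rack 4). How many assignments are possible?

Let Aᵢ (for 1 ≤ i ≤ 4) be the placements that put person i in their forbidden rack. Any j of these fix j positions, leaving (5−j)! ways to fill the rest, and there are C(4,j) ways to pick which j.
By inclusion–exclusion, the number of valid placements is Σ_{j=0}^{4} (−1)^j C(4,j)·(5−j)!.
Computing: 120 − 96 + 36 − 8 + 1 = 53.

53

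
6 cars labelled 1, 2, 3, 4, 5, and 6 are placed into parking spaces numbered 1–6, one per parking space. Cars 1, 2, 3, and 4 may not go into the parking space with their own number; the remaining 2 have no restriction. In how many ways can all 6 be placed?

362

Let Aᵢ (for 1 ≤ i ≤ 4) be the placements that put car i in its forbidden parking space. Any j of these fix j positions, leaving (6−j)! ways to fill the rest, and there are C(4,j) ways to pick which j.
By inclusion–exclusion, the number of valid placements is Σ_{j=0}^{4} (−1)^j C(4,j)·(6−j)!.
Computing: 720 − 480 + 144 − 24 + 2 = 362.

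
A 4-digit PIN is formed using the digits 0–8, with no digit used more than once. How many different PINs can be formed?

3024

This is a permutation of 4 out of 9: P(9,4) = 9!/5!.
That product is 9 × 8 × 7 × 6 = 3024.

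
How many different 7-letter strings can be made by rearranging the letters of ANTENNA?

420

Letter multiplicities in ANTENNA: A×2, E×1, N×3, T×1.
The number of distinct arrangements is 7!/(3!·2!) = 5040/12 = 420.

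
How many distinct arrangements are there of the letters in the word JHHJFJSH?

Letter multiplicities in JHHJFJSH: F×1, H×3, J×3, S×1.
So there are 8! / (3!·3!) = 1120 distinguishable arrangements.

1120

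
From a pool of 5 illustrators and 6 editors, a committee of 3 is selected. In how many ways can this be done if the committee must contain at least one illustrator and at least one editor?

Unrestricted: C(11,3) = 165 ways to pick any 3 of the 11.
Subtract selections that omit an entire group: no illustrators → C(6,3) = 20; no editors → C(5,3) = 10.
Both groups omitted at once is impossible, so 165 − 30 = 135.

135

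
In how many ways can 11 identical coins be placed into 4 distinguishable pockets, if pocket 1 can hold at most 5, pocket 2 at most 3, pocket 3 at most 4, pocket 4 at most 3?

Without the upper bounds there are C(14,3) = 364 ways to split 11 among 4 pockets.
Subtract solutions that violate a single cap (substitute x_i' = x_i − (cap_i+1)): x_1 ≥ 6 gives C(8,3) = 56; x_2 ≥ 4 gives C(10,3) = 120; x_3 ≥ 5 gives C(9,3) = 84; x_4 ≥ 4 gives C(10,3) = 120. Together 380.
Add back pairs where two caps are both exceeded: 4 + 1 + 4 + 10 + 20 + 10 = 49.
By inclusion–exclusion the count is 364 − 380 + 49 = 33.

33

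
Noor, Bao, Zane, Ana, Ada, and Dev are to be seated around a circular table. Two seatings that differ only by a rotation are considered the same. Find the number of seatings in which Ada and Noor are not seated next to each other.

72

Without the restriction there are (5)! = 120 seatings.
Seatings with Ada beside Noor: treat them as a block with 2 internal orders, giving 2 × (4)! = 48.
Subtracting, 120 − 48 = 72.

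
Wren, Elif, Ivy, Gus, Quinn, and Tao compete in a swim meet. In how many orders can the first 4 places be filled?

This is an ordered selection of 4 from 6: P(6,4).
That gives 6 × 5 × 4 × 3 = 360.

360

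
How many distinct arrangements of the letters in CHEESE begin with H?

20

Fix H in the first position and arrange the remaining 5 letters.
Those 5 letters have E appearing 3 times, giving (5)!/(3!) = 20.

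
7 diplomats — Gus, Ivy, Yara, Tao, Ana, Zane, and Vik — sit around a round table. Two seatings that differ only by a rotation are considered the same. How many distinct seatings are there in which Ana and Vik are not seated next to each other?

480

All circular seatings of 7 people number (6)! = 720.
Seatings with Ana beside Vik: treat them as a block with 2 internal orders, giving 2 × (5)! = 240.
Subtracting, 720 − 240 = 480.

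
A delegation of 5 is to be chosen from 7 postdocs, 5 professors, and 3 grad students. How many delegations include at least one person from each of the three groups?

1925

With no constraint there are C(15,5) = 3003 possible selections.
Selections missing a whole group: no postdocs → C(8,5) = 56; no professors → C(10,5) = 252; no grad students → C(12,5) = 792.
Add back selections omitting two groups (i.e. drawn from a single group): C(7,5) + C(5,5) + C(3,5) = 22.
By inclusion–exclusion: 3003 − 1100 + 22 = 1925.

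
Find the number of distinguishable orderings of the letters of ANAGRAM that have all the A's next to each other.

120

Treat the 3 copies of A as a single block. The multiset to arrange is then {AAA, G, M, N, R}, 5 items in all.
All 5 items are distinct, so there are (5)! = 120 arrangements.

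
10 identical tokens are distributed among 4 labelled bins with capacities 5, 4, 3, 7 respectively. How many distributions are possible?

By stars and bars, unrestricted non-negative solutions to x_1+…+x_4 = 10 number C(10+3,3) = 286.
Subtract solutions that violate a single cap (substitute x_i' = x_i − (cap_i+1)): x_1 ≥ 6 gives C(7,3) = 35; x_2 ≥ 5 gives C(8,3) = 56; x_3 ≥ 4 gives C(9,3) = 84; x_4 ≥ 8 gives C(5,3) = 10. Together 185.
Add back pairs where two caps are both exceeded: 0 + 1 + 0 + 4 + 0 + 0 = 5.
By inclusion–exclusion the count is 286 − 185 + 5 = 106.

106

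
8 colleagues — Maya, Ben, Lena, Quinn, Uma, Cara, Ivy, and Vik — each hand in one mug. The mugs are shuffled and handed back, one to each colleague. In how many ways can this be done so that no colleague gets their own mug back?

14833

Count assignments avoiding every fixed point. For any j of the 8 colleagues fixed to their own mug, the other 8−j can be arranged in (8−j)! ways.
By inclusion–exclusion this is Σ_{j=0}^{8} (−1)^j C(8,j)·(8−j)!.
Computing: 40320 − 40320 + 20160 − 6720 + 1680 − 336 + 56 − 8 + 1 = 14833.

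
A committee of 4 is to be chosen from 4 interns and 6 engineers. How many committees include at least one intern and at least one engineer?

With no constraint there are C(10,4) = 210 possible selections.
Selections missing a whole group: no interns → C(6,4) = 15; no engineers → C(4,4) = 1.
Both groups omitted at once is impossible, so 210 − 16 = 194.

194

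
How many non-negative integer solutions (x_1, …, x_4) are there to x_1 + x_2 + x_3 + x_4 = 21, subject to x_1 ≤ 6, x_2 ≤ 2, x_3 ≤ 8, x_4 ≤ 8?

19

Without the upper bounds there are C(24,3) = 2024 ways to split 21 among 4 variables.
Subtract solutions that violate a single cap (substitute x_i' = x_i − (cap_i+1)): x_1 ≥ 7 gives C(17,3) = 680; x_2 ≥ 3 gives C(21,3) = 1330; x_3 ≥ 9 gives C(15,3) = 455; x_4 ≥ 9 gives C(15,3) = 455. Together 2920.
Add back pairs where two caps are both exceeded: 364 + 56 + 56 + 220 + 220 + 20 = 936.
Subtract triples: 10 + 10 + 0 + 1 = 21.
By inclusion–exclusion the count is 2024 − 2920 + 936 − 21 = 19.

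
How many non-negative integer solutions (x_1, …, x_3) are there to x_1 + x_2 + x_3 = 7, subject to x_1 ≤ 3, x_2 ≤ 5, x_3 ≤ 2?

Ignoring the caps, the number of non-negative solutions to x_1+…+x_3 = 7 is C(9,2) = 36.
Subtract solutions that violate a single cap (substitute x_i' = x_i − (cap_i+1)): x_1 ≥ 4 gives C(5,2) = 10; x_2 ≥ 6 gives C(3,2) = 3; x_3 ≥ 3 gives C(6,2) = 15. Together 28.
Add back pairs where two caps are both exceeded: 0 + 1 + 0 = 1.
By inclusion–exclusion the count is 36 − 28 + 1 = 9.

9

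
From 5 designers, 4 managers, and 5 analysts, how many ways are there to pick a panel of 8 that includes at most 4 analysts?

2919

Split by how many analysts are chosen (0 through 4).
Sum: C(5,0)·C(9,8) + C(5,1)·C(9,7) + C(5,2)·C(9,6) + C(5,3)·C(9,5) + C(5,4)·C(9,4) = 9 + 180 + 840 + 1260 + 630 = 2919.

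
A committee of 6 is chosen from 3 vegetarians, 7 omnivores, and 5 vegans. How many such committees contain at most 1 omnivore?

420

Split by how many omnivores are chosen (0 through 1).
Sum: C(7,0)·C(8,6) + C(7,1)·C(8,5) = 28 + 392 = 420.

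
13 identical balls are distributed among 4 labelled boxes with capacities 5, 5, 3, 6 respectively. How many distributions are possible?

72

By stars and bars, unrestricted non-negative solutions to x_1+…+x_4 = 13 number C(13+3,3) = 560.
Subtract solutions that violate a single cap (substitute x_i' = x_i − (cap_i+1)): x_1 ≥ 6 gives C(10,3) = 120; x_2 ≥ 6 gives C(10,3) = 120; x_3 ≥ 4 gives C(12,3) = 220; x_4 ≥ 7 gives C(9,3) = 84. Together 544.
Add back pairs where two caps are both exceeded: 4 + 20 + 1 + 20 + 1 + 10 = 56.
By inclusion–exclusion the count is 560 − 544 + 56 = 72.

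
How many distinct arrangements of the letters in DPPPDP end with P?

10

With the last slot taken by P, it remains to arrange the other 5 letters (DPPDP).
Those 5 letters have D appearing twice and P appearing 3 times, giving (5)!/(3!·2!) = 10.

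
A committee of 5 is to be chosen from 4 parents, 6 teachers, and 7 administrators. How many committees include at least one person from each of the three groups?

4214

With no constraint there are C(17,5) = 6188 possible selections.
Selections missing a whole group: no parents → C(13,5) = 1287; no teachers → C(11,5) = 462; no administrators → C(10,5) = 252.
Add back selections omitting two groups (i.e. drawn from a single group): C(4,5) + C(6,5) + C(7,5) = 27.
By inclusion–exclusion: 6188 − 2001 + 27 = 4214.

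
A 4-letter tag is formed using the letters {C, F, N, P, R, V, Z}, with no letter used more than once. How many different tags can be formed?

840

Choose and order 4 of the 7 symbols: the first letter has 7 options, the next 6, then 5, 4.
7 × 6 × 5 × 4 = 840.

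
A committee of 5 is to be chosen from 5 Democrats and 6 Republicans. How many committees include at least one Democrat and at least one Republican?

455

Unrestricted: C(11,5) = 462 ways to pick any 5 of the 11.
Subtract selections that omit an entire group: no Democrats → C(6,5) = 6; no Republicans → C(5,5) = 1.
Both groups omitted at once is impossible, so 462 − 7 = 455.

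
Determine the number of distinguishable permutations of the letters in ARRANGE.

1260

Letter multiplicities in ARRANGE: A×2, E×1, G×1, N×1, R×2.
Dividing 7! = 5040 by 2!·2! = 4 for the repeated letters gives 1260.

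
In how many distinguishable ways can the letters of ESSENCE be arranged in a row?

420

ESSENCE has 7 letters with E appearing 3 times and S appearing twice.
Dividing 7! = 5040 by 3!·2! = 12 for the repeated letters gives 420.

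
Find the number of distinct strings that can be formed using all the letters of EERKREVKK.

Letter multiplicities in EERKREVKK: E×3, K×3, R×2, V×1.
Dividing 9! = 362880 by 3!·3!·2! = 72 for the repeated letters gives 5040.

5040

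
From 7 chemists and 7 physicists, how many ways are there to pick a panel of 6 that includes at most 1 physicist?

Split by how many physicists are chosen (0 through 1).
Sum: C(7,0)·C(7,6) + C(7,1)·C(7,5) = 7 + 147 = 154.

154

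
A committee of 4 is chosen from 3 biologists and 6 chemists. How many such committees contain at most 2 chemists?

51

Split by how many chemists are chosen (0 through 2).
Sum: C(6,0)·C(3,4) + C(6,1)·C(3,3) + C(6,2)·C(3,2) = 0 + 6 + 45 = 51.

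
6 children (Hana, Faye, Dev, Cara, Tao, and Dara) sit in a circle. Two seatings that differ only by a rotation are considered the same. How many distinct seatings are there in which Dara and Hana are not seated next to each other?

Without the restriction there are (5)! = 120 seatings.
Those with Dara next to Hana: fuse the pair into one unit and seat 5 units around a circle — 2·(4)! = 48.
Subtracting, 120 − 48 = 72.

72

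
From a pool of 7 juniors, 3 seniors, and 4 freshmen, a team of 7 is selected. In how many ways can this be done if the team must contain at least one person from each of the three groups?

2982

Unrestricted: C(14,7) = 3432 ways to pick any 7 of the 14.
Selections missing a whole group: no juniors → C(7,7) = 1; no seniors → C(11,7) = 330; no freshmen → C(10,7) = 120.
Add back selections omitting two groups (i.e. drawn from a single group): C(7,7) + C(3,7) + C(4,7) = 1.
By inclusion–exclusion: 3432 − 451 + 1 = 2982.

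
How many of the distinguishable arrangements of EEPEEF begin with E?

With the first slot taken by E, it remains to arrange the other 5 letters (EPEEF).
Those 5 letters have E appearing 3 times, giving (5)!/(3!) = 20.

20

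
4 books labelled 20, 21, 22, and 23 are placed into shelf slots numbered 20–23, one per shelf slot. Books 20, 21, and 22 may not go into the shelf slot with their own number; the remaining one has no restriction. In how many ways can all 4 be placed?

11

Let Aᵢ (for i ∈ {20, 21, 22}) be the placements that put book i in its forbidden shelf slot. Any j of these fix j positions, leaving (4−j)! ways to fill the rest, and there are C(3,j) ways to pick which j.
By inclusion–exclusion, the number of valid placements is Σ_{j=0}^{3} (−1)^j C(3,j)·(4−j)!.
Computing: 24 − 18 + 6 − 1 = 11.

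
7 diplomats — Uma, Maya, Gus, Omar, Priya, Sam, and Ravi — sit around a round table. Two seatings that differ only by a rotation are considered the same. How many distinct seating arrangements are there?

720

Seat Uma anywhere (absorbing the rotational symmetry), then permute the other 6: (6)! = 720.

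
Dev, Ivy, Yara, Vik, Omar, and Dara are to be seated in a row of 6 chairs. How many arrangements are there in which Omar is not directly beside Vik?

480

Of the 6! = 720 arrangements, those with Omar and Vik adjacent number 2 × 5! = 240 (treat the pair as a block with 2 internal orders).
So 720 − 240 = 480 arrangements keep them apart.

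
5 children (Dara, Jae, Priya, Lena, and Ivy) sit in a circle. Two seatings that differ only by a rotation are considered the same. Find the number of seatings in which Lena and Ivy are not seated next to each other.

12

Without the restriction there are (4)! = 24 seatings.
Seatings with Lena beside Ivy: treat them as a block with 2 internal orders, giving 2 × (3)! = 12.
Subtracting, 24 − 12 = 12.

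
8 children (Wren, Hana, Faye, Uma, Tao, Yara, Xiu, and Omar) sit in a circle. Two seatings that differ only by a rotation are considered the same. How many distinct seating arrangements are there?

5040

Around a circle, 8 distinct people have 8!/8 = (7)! = 5040 rotationally distinct seatings.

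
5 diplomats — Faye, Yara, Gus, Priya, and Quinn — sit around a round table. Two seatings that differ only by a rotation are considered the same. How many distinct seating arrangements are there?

Seat Faye anywhere (absorbing the rotational symmetry), then permute the other 4: (4)! = 24.

24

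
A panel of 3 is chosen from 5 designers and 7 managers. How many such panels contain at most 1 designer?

Split by how many designers are chosen (0 through 1).
Sum: C(5,0)·C(7,3) + C(5,1)·C(7,2) = 35 + 105 = 140.

140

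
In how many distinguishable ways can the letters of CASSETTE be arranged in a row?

The 8 letters of CASSETTE have repeats: E appearing twice, S appearing twice, and T appearing twice.
Dividing 8! = 40320 by 2!·2!·2! = 8 for the repeated letters gives 5040.

5040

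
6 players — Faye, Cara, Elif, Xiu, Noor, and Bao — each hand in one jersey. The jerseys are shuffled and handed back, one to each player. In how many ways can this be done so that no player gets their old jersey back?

265

Count assignments avoiding every fixed point. For any j of the 6 players fixed to their old jersey, the other 6−j can be arranged in (6−j)! ways.
By inclusion–exclusion this is Σ_{j=0}^{6} (−1)^j C(6,j)·(6−j)!.
Computing: 720 − 720 + 360 − 120 + 30 − 6 + 1 = 265.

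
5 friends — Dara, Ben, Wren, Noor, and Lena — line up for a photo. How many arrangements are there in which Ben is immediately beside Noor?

48

Glue Ben and Noor into one block (2 internal orders), leaving 4 units to arrange in a row.
So the count is 2·(4)! = 48.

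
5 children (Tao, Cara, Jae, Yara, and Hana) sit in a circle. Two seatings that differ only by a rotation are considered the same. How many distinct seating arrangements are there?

Around a circle, 5 distinct people have 5!/5 = (4)! = 24 rotationally distinct seatings.

24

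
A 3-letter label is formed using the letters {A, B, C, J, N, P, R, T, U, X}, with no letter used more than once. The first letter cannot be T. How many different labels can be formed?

The first letter has 10−1 = 9 choices (anything except T).
The remaining 2 letters are filled from the other 9 symbols without repetition: 9 × 8 = 72.
Total: 9 × 72 = 648.

648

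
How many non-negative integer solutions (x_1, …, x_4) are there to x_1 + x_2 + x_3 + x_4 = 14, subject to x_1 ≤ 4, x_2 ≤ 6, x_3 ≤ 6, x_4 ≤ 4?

76

By stars and bars, unrestricted non-negative solutions to x_1+…+x_4 = 14 number C(14+3,3) = 680.
Subtract solutions that violate a single cap (substitute x_i' = x_i − (cap_i+1)): x_1 ≥ 5 gives C(12,3) = 220; x_2 ≥ 7 gives C(10,3) = 120; x_3 ≥ 7 gives C(10,3) = 120; x_4 ≥ 5 gives C(12,3) = 220. Together 680.
Add back pairs where two caps are both exceeded: 10 + 10 + 35 + 1 + 10 + 10 = 76.
By inclusion–exclusion the count is 680 − 680 + 76 = 76.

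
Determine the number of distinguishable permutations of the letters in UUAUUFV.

210

The 7 letters of UUAUUFV have repeats: U appearing 4 times.
So there are 7! / (4!) = 210 distinguishable arrangements.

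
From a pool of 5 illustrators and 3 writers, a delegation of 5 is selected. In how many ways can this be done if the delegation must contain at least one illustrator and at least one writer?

Unrestricted: C(8,5) = 56 ways to pick any 5 of the 8.
Subtract selections that omit an entire group: no illustrators → C(3,5) = 0; no writers → C(5,5) = 1.
Both groups omitted at once is impossible, so 56 − 1 = 55.

55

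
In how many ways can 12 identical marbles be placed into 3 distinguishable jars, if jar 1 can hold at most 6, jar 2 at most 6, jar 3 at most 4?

15

Without the upper bounds there are C(14,2) = 91 ways to split 12 among 3 jars.
Subtract solutions that violate a single cap (substitute x_i' = x_i − (cap_i+1)): x_1 ≥ 7 gives C(7,2) = 21; x_2 ≥ 7 gives C(7,2) = 21; x_3 ≥ 5 gives C(9,2) = 36. Together 78.
Add back pairs where two caps are both exceeded: 0 + 1 + 1 = 2.
By inclusion–exclusion the count is 91 − 78 + 2 = 15.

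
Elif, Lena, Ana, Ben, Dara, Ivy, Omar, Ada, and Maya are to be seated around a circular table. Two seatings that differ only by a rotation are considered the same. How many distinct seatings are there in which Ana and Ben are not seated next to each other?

30240

Without the restriction there are (8)! = 40320 seatings.
Those with Ana next to Ben: fuse the pair into one unit and seat 8 units around a circle — 2·(7)! = 10080.
Subtracting, 40320 − 10080 = 30240.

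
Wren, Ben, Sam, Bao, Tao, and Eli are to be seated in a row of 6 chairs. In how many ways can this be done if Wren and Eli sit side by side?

240

Treat {Wren, Eli} as a single unit. There are 5 units to order, and the pair itself can be ordered 2 ways.
That gives 2 × 5! = 2 × 120 = 240.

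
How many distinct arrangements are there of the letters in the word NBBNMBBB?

168

Letter multiplicities in NBBNMBBB: B×5, M×1, N×2.
So there are 8! / (5!·2!) = 168 distinguishable arrangements.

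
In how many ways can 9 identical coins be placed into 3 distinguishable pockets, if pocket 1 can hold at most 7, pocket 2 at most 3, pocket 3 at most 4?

17

Ignoring the caps, the number of non-negative solutions to x_1+…+x_3 = 9 is C(11,2) = 55.
Subtract solutions that violate a single cap (substitute x_i' = x_i − (cap_i+1)): x_1 ≥ 8 gives C(3,2) = 3; x_2 ≥ 4 gives C(7,2) = 21; x_3 ≥ 5 gives C(6,2) = 15. Together 39.
Add back pairs where two caps are both exceeded: 0 + 0 + 1 = 1.
By inclusion–exclusion the count is 55 − 39 + 1 = 17.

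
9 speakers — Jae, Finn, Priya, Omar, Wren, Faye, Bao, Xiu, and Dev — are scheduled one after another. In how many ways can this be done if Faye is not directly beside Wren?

Of the 9! = 362880 arrangements, those with Faye and Wren adjacent number 2 × 8! = 80640 (treat the pair as a block with 2 internal orders).
So 362880 − 80640 = 282240 arrangements keep them apart.

282240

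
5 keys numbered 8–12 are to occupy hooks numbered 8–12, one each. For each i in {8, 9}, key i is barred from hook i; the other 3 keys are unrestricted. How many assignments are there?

78

Let Aᵢ (for i ∈ {8, 9}) be the placements that put key i in its forbidden hook. Any j of these fix j positions, leaving (5−j)! ways to fill the rest, and there are C(2,j) ways to pick which j.
By inclusion–exclusion, the number of valid placements is Σ_{j=0}^{2} (−1)^j C(2,j)·(5−j)!.
Computing: 120 − 48 + 6 = 78.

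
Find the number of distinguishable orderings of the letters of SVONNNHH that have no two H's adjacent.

2520

There are 8!/(3!·2!) = 3360 arrangements of SVONNNHH in total.
If the two H's are adjacent, glue them into one block, leaving 7 items to arrange: (7)!/(3!) = 840 ways.
Hence 3360 − 840 = 2520.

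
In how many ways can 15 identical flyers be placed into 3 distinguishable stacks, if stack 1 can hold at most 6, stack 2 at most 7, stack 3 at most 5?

10

By stars and bars, unrestricted non-negative solutions to x_1+…+x_3 = 15 number C(15+2,2) = 136.
Subtract solutions that violate a single cap (substitute x_i' = x_i − (cap_i+1)): x_1 ≥ 7 gives C(10,2) = 45; x_2 ≥ 8 gives C(9,2) = 36; x_3 ≥ 6 gives C(11,2) = 55. Together 136.
Add back pairs where two caps are both exceeded: 1 + 6 + 3 = 10.
By inclusion–exclusion the count is 136 − 136 + 10 = 10.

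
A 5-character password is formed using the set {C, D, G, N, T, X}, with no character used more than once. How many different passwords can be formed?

720

This is a permutation of 5 out of 6: P(6,5) = 6!/1!.
That product is 6 × 5 × 4 × 3 × 2 = 720.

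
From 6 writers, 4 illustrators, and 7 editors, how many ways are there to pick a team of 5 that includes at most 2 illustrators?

Split by how many illustrators are chosen (0 through 2).
Sum: C(4,0)·C(13,5) + C(4,1)·C(13,4) + C(4,2)·C(13,3) = 1287 + 2860 + 1716 = 5863.

5863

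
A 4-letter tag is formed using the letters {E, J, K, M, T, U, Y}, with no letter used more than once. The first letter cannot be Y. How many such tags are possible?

720

The first letter has 7−1 = 6 choices (anything except Y).
The remaining 3 letters are filled from the other 6 symbols without repetition: 6 × 5 × 4 = 120.
Total: 6 × 120 = 720.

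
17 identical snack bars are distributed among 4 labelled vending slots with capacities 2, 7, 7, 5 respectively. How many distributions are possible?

Without the upper bounds there are C(20,3) = 1140 ways to split 17 among 4 vending slots.
Subtract solutions that violate a single cap (substitute x_i' = x_i − (cap_i+1)): x_1 ≥ 3 gives C(17,3) = 680; x_2 ≥ 8 gives C(12,3) = 220; x_3 ≥ 8 gives C(12,3) = 220; x_4 ≥ 6 gives C(14,3) = 364. Together 1484.
Add back pairs where two caps are both exceeded: 84 + 84 + 165 + 4 + 20 + 20 = 377.
Subtract triples: 0 + 1 + 1 + 0 = 2.
By inclusion–exclusion the count is 1140 − 1484 + 377 − 2 = 31.

31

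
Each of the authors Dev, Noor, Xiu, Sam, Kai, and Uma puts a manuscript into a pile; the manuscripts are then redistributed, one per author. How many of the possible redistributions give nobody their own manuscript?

265

Count assignments avoiding every fixed point. For any j of the 6 authors fixed to their own manuscript, the other 6−j can be arranged in (6−j)! ways.
By inclusion–exclusion this is Σ_{j=0}^{6} (−1)^j C(6,j)·(6−j)!.
Computing: 720 − 720 + 360 − 120 + 30 − 6 + 1 = 265.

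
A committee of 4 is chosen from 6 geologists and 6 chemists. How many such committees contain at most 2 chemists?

360

Split by how many chemists are chosen (0 through 2).
Sum: C(6,0)·C(6,4) + C(6,1)·C(6,3) + C(6,2)·C(6,2) = 15 + 120 + 225 = 360.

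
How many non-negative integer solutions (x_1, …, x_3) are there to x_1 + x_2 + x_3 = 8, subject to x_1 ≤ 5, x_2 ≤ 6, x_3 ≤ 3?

Ignoring the caps, the number of non-negative solutions to x_1+…+x_3 = 8 is C(10,2) = 45.
Subtract solutions that violate a single cap (substitute x_i' = x_i − (cap_i+1)): x_1 ≥ 6 gives C(4,2) = 6; x_2 ≥ 7 gives C(3,2) = 3; x_3 ≥ 4 gives C(6,2) = 15. Together 24.
No two caps can be exceeded simultaneously, so the pair terms are all 0.
By inclusion–exclusion the count is 45 − 24 + 0 = 21.

21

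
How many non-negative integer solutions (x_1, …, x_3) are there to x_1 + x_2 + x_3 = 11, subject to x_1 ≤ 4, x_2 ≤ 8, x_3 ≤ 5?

Ignoring the caps, the number of non-negative solutions to x_1+…+x_3 = 11 is C(13,2) = 78.
Subtract solutions that violate a single cap (substitute x_i' = x_i − (cap_i+1)): x_1 ≥ 5 gives C(8,2) = 28; x_2 ≥ 9 gives C(4,2) = 6; x_3 ≥ 6 gives C(7,2) = 21. Together 55.
Add back pairs where two caps are both exceeded: 0 + 1 + 0 = 1.
By inclusion–exclusion the count is 78 − 55 + 1 = 24.

24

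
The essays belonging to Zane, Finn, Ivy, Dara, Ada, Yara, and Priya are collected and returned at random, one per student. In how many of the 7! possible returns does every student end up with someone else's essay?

Let Aᵢ be the assignments in which student i gets their own essay. We want the size of the complement of A₁∪…∪A_7.
By inclusion–exclusion this is Σ_{j=0}^{7} (−1)^j C(7,j)·(7−j)!.
Computing: 5040 − 5040 + 2520 − 840 + 210 − 42 + 7 − 1 = 1854.

1854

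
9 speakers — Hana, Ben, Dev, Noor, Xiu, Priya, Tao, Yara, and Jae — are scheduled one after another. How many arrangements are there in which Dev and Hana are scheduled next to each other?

Glue Dev and Hana into one block (2 internal orders), leaving 8 units to arrange in a row.
That gives 2 × 8! = 2 × 40320 = 80640.

80640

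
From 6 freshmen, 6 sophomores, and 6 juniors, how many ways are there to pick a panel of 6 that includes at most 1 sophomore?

Split by how many sophomores are chosen (0 through 1).
Sum: C(6,0)·C(12,6) + C(6,1)·C(12,5) = 924 + 4752 = 5676.

5676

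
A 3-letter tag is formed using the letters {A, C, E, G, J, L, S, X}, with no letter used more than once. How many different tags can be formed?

Choose and order 3 of the 8 symbols: the first letter has 8 options, the next 7, then 6.
That product is 8 × 7 × 6 = 336.

336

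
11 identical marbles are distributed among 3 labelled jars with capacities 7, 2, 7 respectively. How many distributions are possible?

15

Ignoring the caps, the number of non-negative solutions to x_1+…+x_3 = 11 is C(13,2) = 78.
Subtract solutions that violate a single cap (substitute x_i' = x_i − (cap_i+1)): x_1 ≥ 8 gives C(5,2) = 10; x_2 ≥ 3 gives C(10,2) = 45; x_3 ≥ 8 gives C(5,2) = 10. Together 65.
Add back pairs where two caps are both exceeded: 1 + 0 + 1 = 2.
By inclusion–exclusion the count is 78 − 65 + 2 = 15.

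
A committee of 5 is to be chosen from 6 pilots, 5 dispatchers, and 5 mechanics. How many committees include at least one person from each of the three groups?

Unrestricted: C(16,5) = 4368 ways to pick any 5 of the 16.
Subtract selections that omit an entire group: no pilots → C(10,5) = 252; no dispatchers → C(11,5) = 462; no mechanics → C(11,5) = 462.
Add back selections omitting two groups (i.e. drawn from a single group): C(6,5) + C(5,5) + C(5,5) = 8.
By inclusion–exclusion: 4368 − 1176 + 8 = 3200.

3200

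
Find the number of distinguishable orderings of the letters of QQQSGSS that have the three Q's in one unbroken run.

Treat the 3 copies of Q as a single block. The multiset to arrange is then {QQQ, G, S, S, S}, 5 items in all.
That gives (5)!/(3!) = 20 arrangements.

20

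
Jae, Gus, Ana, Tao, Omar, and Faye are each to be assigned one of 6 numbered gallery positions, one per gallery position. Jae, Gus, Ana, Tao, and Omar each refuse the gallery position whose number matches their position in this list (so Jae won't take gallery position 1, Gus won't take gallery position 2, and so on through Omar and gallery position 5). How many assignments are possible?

Let Aᵢ (for 1 ≤ i ≤ 5) be the placements that put person i in their forbidden gallery position. Any j of these fix j positions, leaving (6−j)! ways to fill the rest, and there are C(5,j) ways to pick which j.
By inclusion–exclusion, the number of valid placements is Σ_{j=0}^{5} (−1)^j C(5,j)·(6−j)!.
Computing: 720 − 600 + 240 − 60 + 10 − 1 = 309.

309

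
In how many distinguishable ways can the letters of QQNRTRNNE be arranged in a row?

15120

Letter multiplicities in QQNRTRNNE: E×1, N×3, Q×2, R×2, T×1.
Dividing 9! = 362880 by 3!·2!·2! = 24 for the repeated letters gives 15120.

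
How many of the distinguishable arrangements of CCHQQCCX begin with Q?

210

With the first slot taken by Q, it remains to arrange the other 7 letters (CCHQCCX).
Those 7 letters have C appearing 4 times, giving (7)!/(4!) = 210.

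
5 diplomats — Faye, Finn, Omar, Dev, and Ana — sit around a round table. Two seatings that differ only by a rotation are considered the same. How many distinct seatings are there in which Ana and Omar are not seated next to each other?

Without the restriction there are (4)! = 24 seatings.
Seatings with Ana beside Omar: treat them as a block with 2 internal orders, giving 2 × (3)! = 12.
Subtracting, 24 − 12 = 12.

12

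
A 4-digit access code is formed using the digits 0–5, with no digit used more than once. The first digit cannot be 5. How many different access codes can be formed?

The first digit has 6−1 = 5 choices (anything except 5).
The remaining 3 digits are filled from the other 5 symbols without repetition: 5 × 4 × 3 = 60.
Total: 5 × 60 = 300.

300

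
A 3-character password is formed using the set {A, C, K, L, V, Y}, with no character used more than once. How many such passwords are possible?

120

This is a permutation of 3 out of 6: P(6,3) = 6!/3!.
That product is 6 × 5 × 4 = 120.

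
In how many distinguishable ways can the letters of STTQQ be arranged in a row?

30

Letter multiplicities in STTQQ: Q×2, S×1, T×2.
The number of distinct arrangements is 5!/(2!·2!) = 120/4 = 30.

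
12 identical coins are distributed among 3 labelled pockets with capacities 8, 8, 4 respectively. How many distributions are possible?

35

Ignoring the caps, the number of non-negative solutions to x_1+…+x_3 = 12 is C(14,2) = 91.
Subtract solutions that violate a single cap (substitute x_i' = x_i − (cap_i+1)): x_1 ≥ 9 gives C(5,2) = 10; x_2 ≥ 9 gives C(5,2) = 10; x_3 ≥ 5 gives C(9,2) = 36. Together 56.
No two caps can be exceeded simultaneously, so the pair terms are all 0.
By inclusion–exclusion the count is 91 − 56 + 0 = 35.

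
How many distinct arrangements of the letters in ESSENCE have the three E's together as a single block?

Treat the 3 copies of E as a single block. The multiset to arrange is then {EEE, C, N, S, S}, 5 items in all.
That gives (5)!/(2!) = 60 arrangements.

60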